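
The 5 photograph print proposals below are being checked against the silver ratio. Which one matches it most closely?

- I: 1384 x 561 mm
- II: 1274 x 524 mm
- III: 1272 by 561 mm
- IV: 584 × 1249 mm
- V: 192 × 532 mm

II

Ratios (long/short): I ≈ 2.467; II ≈ 2.431; III ≈ 2.267; IV ≈ 2.139; V ≈ 2.771.
silver ratio ≈ 2.414; option II is nearest (Δ 0.017).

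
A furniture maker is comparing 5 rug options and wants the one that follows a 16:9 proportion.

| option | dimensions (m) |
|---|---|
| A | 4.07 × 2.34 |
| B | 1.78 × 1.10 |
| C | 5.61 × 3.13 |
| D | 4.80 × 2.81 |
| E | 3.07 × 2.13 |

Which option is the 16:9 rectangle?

Target 16:9 ≈ 1.778.
A: 1.739 (Δ0.039)  B: 1.618 (Δ0.160)  C: 1.792 (Δ0.014)  D: 1.708 (Δ0.070)  E: 1.441 (Δ0.337)

C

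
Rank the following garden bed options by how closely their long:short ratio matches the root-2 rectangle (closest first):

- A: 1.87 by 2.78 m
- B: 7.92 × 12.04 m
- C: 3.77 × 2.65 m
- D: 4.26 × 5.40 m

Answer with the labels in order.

Ratios: A = 2.78 / 1.87 ≈ 1.487; B = 12.04 / 7.92 ≈ 1.520; C = 3.77 / 2.65 ≈ 1.423; D = 5.40 / 4.26 ≈ 1.268.
|Δ from 1.414|: A 0.073; B 0.106; C 0.009; D 0.146.

C, A, B, D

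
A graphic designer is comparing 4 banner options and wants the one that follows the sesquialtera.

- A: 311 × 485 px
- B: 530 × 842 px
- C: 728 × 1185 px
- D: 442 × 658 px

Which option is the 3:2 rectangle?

Ratios (long/short): A ≈ 1.559; B ≈ 1.589; C ≈ 1.628; D ≈ 1.489.
3:2 ≈ 1.500; option D is nearest (Δ 0.011).

D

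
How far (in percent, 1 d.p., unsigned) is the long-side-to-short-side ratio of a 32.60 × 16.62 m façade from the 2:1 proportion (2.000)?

Ratio = 32.60 / 16.62 ≈ 1.9615.
Ideal 2:1 = 2.0000. |1.9615 − 2.0000| / 2.0000 ≈ 1.92% → 1.9%.

1.9%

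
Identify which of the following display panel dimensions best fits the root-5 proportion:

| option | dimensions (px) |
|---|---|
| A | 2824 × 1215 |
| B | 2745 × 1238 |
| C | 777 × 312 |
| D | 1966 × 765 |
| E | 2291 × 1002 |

B

Target root-5 ≈ 2.236.
A: 2.324 (Δ0.088)  B: 2.217 (Δ0.019)  C: 2.490 (Δ0.254)  D: 2.570 (Δ0.334)  E: 2.286 (Δ0.050)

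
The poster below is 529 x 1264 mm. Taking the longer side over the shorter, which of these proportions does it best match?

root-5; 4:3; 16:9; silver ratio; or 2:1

Ratio = 1264 / 529 ≈ 2.389.
Distances: root-5 2.236 (Δ 0.153); 4:3 1.333 (Δ 1.056); 16:9 1.778 (Δ 0.611); silver ratio 2.414 (Δ 0.025); 2:1 2.000 (Δ 0.389).

silver ratio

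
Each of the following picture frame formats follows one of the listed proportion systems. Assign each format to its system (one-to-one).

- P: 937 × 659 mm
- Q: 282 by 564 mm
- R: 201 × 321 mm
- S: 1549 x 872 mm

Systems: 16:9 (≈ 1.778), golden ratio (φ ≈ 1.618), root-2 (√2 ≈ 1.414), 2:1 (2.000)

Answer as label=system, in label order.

P=root-2, Q=2:1, R=golden ratio, S=16:9

Ratios: P ≈ 1.422; Q ≈ 2.000; R ≈ 1.597; S ≈ 1.776.
Targets: 16:9 ≈ 1.778; golden ratio ≈ 1.618; root-2 ≈ 1.414; 2:1 ≈ 2.000.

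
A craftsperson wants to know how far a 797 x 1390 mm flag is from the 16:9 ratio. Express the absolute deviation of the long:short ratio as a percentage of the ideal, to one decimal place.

Ratio = 1390 / 797 ≈ 1.7440.
Ideal 16:9 ≈ 1.7778. |1.7440 − 1.7778| / 1.7778 ≈ 1.90% → 1.9%.

1.9%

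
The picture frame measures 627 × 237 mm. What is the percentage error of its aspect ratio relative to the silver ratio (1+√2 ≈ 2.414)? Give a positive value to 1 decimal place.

9.6%

Ratio = 627 / 237 ≈ 2.6456.
Ideal silver ratio ≈ 2.4142. |2.6456 − 2.4142| / 2.4142 ≈ 9.58% → 9.6%.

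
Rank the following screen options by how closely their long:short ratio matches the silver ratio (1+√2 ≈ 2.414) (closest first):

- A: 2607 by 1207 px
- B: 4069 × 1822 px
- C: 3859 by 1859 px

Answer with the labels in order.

B, A, C

Ratios: A = 2607 / 1207 ≈ 2.160; B = 4069 / 1822 ≈ 2.233; C = 3859 / 1859 ≈ 2.076.
|Δ from 2.414|: A 0.254; B 0.181; C 0.338.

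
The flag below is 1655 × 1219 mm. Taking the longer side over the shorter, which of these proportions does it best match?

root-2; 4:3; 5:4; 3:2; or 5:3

1655/1219 ≈ 1.358. Nearest candidates are 4:3 (1.333, off by 0.025) and root-2 (1.414, off by 0.056).

4:3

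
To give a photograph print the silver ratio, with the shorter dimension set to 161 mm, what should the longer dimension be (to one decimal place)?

silver ratio ≈ 2.41421.
Longer side = 161 × 2.41421 ≈ 388.688 → 388.7 mm.

388.7 mm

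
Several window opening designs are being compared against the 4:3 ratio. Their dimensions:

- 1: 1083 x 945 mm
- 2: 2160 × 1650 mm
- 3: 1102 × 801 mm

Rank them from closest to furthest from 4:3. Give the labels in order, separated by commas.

1: 1083/945 ≈ 1.146 → |1.146 − 1.333| = 0.187
2: 2160/1650 ≈ 1.309 → |1.309 − 1.333| = 0.024
3: 1102/801 ≈ 1.376 → |1.376 − 1.333| = 0.043

2, 3, 1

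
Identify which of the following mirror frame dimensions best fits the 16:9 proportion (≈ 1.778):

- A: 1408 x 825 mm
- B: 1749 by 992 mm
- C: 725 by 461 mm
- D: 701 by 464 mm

B

Target 16:9 ≈ 1.778.
A: 1.707 (Δ0.071)  B: 1.763 (Δ0.015)  C: 1.573 (Δ0.205)  D: 1.511 (Δ0.267)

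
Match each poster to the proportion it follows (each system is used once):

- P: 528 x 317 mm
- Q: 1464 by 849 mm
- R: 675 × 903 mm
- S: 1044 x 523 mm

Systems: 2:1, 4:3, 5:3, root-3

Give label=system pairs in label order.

P=5:3, Q=root-3, R=4:3, S=2:1

Ratios: P ≈ 1.666; Q ≈ 1.724; R ≈ 1.338; S ≈ 1.996.
Targets: 2:1 ≈ 2.000; 4:3 ≈ 1.333; 5:3 ≈ 1.667; root-3 ≈ 1.732.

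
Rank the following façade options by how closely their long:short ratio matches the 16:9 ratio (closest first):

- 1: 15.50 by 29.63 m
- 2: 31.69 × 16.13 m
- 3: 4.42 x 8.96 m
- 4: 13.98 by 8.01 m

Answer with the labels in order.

4, 1, 2, 3

Ratios: 1 = 29.63 / 15.50 ≈ 1.912; 2 = 31.69 / 16.13 ≈ 1.965; 3 = 8.96 / 4.42 ≈ 2.027; 4 = 13.98 / 8.01 ≈ 1.745.
|Δ from 1.778|: 1 0.134; 2 0.187; 3 0.249; 4 0.033.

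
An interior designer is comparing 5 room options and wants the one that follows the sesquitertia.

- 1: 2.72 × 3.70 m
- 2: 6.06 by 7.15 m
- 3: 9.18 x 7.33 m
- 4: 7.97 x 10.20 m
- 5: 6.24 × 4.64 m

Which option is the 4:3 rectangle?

Target 4:3 ≈ 1.333.
1: 1.360 (Δ0.027)  2: 1.180 (Δ0.153)  3: 1.252 (Δ0.081)  4: 1.280 (Δ0.053)  5: 1.345 (Δ0.012)

5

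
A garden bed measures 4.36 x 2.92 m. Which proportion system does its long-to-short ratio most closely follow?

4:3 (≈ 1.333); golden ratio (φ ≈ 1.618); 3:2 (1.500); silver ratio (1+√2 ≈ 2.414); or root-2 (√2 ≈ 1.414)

4.36/2.92 ≈ 1.493. Nearest candidates are 3:2 (1.500, off by 0.007) and root-2 (1.414, off by 0.079).

3:2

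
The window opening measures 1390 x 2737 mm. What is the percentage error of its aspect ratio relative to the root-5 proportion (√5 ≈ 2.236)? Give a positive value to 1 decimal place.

11.9%

Ratio = 2737 / 1390 ≈ 1.9691.
Ideal root-5 ≈ 2.2361. |1.9691 − 2.2361| / 2.2361 ≈ 11.94% → 11.9%.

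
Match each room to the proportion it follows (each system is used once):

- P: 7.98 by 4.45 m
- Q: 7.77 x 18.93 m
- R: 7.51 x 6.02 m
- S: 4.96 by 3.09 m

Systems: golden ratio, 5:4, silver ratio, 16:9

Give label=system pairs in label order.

P=16:9, Q=silver ratio, R=5:4, S=golden ratio

P = 7.98/4.45 ≈ 1.793 → 16:9 (1.778)
Q = 18.93/7.77 ≈ 2.436 → silver ratio (2.414)
R = 7.51/6.02 ≈ 1.248 → 5:4 (1.250)
S = 4.96/3.09 ≈ 1.605 → golden ratio (1.618)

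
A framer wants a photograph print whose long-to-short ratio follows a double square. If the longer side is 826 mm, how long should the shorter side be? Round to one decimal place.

413.0 mm

2:1 = 2.00000.
Shorter side = 826 ÷ 2.00000 ≈ 413.000 → 413.0 mm.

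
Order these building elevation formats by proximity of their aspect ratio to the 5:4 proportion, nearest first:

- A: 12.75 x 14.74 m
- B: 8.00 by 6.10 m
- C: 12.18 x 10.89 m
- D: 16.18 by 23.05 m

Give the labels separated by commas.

B, A, C, D

Ratios: A = 14.74 / 12.75 ≈ 1.156; B = 8.00 / 6.10 ≈ 1.311; C = 12.18 / 10.89 ≈ 1.118; D = 23.05 / 16.18 ≈ 1.425.
|Δ from 1.250|: A 0.094; B 0.061; C 0.132; D 0.175.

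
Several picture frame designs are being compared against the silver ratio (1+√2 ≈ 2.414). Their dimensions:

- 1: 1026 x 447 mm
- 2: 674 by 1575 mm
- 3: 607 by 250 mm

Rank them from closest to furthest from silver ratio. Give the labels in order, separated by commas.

Ratios: 1 = 1026 / 447 ≈ 2.295; 2 = 1575 / 674 ≈ 2.337; 3 = 607 / 250 ≈ 2.428.
|Δ from 2.414|: 1 0.119; 2 0.077; 3 0.014.

3, 2, 1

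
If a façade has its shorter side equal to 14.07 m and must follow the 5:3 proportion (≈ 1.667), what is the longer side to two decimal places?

5:3 ≈ 1.66667.
Longer side = 14.07 × 1.66667 ≈ 23.4500 → 23.45 m.

23.45 m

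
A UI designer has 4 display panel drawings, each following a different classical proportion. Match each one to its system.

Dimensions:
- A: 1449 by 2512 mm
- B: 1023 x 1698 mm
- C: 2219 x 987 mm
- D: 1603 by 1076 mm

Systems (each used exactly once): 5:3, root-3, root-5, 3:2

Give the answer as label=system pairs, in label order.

Ratios: A ≈ 1.734; B ≈ 1.660; C ≈ 2.248; D ≈ 1.490.
Targets: 5:3 ≈ 1.667; root-3 ≈ 1.732; root-5 ≈ 2.236; 3:2 ≈ 1.500.

A=root-3, B=5:3, C=root-5, D=3:2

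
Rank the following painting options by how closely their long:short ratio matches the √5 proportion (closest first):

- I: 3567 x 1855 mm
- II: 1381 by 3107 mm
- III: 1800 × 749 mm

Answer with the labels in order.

II, III, I

I: 3567/1855 ≈ 1.923 → |1.923 − 2.236| = 0.313
II: 3107/1381 ≈ 2.250 → |2.250 − 2.236| = 0.014
III: 1800/749 ≈ 2.403 → |2.403 − 2.236| = 0.167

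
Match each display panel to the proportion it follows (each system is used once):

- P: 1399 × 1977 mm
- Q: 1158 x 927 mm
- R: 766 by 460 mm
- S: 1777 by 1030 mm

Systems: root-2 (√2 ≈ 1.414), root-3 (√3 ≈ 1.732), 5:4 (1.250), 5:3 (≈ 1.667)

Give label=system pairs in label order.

P=root-2, Q=5:4, R=5:3, S=root-3

Ratios: P ≈ 1.413; Q ≈ 1.249; R ≈ 1.665; S ≈ 1.725.
Targets: root-2 ≈ 1.414; root-3 ≈ 1.732; 5:4 ≈ 1.250; 5:3 ≈ 1.667.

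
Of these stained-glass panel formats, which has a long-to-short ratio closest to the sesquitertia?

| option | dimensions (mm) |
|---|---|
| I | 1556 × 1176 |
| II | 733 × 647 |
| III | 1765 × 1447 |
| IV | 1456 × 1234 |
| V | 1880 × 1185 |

I

Target 4:3 ≈ 1.333.
I: 1.323 (Δ0.010)  II: 1.133 (Δ0.200)  III: 1.220 (Δ0.113)  IV: 1.180 (Δ0.153)  V: 1.586 (Δ0.253)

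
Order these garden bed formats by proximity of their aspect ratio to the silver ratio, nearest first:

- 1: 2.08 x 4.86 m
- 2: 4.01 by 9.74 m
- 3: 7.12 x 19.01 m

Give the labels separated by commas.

2, 1, 3

1: 4.86/2.08 ≈ 2.337 → |2.337 − 2.414| = 0.077
2: 9.74/4.01 ≈ 2.429 → |2.429 − 2.414| = 0.015
3: 19.01/7.12 ≈ 2.670 → |2.670 − 2.414| = 0.256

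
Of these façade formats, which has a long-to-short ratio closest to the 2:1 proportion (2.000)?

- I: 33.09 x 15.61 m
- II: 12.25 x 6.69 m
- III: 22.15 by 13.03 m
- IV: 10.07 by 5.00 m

IV

Ratios (long/short): I ≈ 2.120; II ≈ 1.831; III ≈ 1.700; IV ≈ 2.014.
2:1 ≈ 2.000; option IV is nearest (Δ 0.014).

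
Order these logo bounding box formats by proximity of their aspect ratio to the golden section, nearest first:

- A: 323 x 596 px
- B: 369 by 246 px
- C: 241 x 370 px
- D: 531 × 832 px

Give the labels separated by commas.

D, C, B, A

A: 596/323 ≈ 1.845 → |1.845 − 1.618| = 0.227
B: 369/246 ≈ 1.500 → |1.500 − 1.618| = 0.118
C: 370/241 ≈ 1.535 → |1.535 − 1.618| = 0.083
D: 832/531 ≈ 1.567 → |1.567 − 1.618| = 0.051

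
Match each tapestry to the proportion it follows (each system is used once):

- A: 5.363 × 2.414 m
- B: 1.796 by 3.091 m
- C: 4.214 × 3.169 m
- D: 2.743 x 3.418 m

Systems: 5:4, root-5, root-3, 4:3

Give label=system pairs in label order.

A=root-5, B=root-3, C=4:3, D=5:4

Ratios: A ≈ 2.222; B ≈ 1.721; C ≈ 1.330; D ≈ 1.246.
Targets: 5:4 ≈ 1.250; root-5 ≈ 2.236; root-3 ≈ 1.732; 4:3 ≈ 1.333.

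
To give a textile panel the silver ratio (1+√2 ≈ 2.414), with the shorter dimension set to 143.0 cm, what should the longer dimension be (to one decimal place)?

345.2 cm

silver ratio ≈ 2.41421.
Longer side = 143.0 × 2.41421 ≈ 345.232 → 345.2 cm.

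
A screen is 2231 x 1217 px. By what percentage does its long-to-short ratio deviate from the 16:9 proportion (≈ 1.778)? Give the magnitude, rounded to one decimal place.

3.1%

Ratio = 2231 / 1217 ≈ 1.8332.
Ideal 16:9 ≈ 1.7778. |1.8332 − 1.7778| / 1.7778 ≈ 3.12% → 3.1%.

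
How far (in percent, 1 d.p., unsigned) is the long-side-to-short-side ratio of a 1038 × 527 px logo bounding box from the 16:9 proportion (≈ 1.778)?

Ratio = 1038 / 527 ≈ 1.9696.
Ideal 16:9 ≈ 1.7778. |1.9696 − 1.7778| / 1.7778 ≈ 10.79% → 10.8%.

10.8%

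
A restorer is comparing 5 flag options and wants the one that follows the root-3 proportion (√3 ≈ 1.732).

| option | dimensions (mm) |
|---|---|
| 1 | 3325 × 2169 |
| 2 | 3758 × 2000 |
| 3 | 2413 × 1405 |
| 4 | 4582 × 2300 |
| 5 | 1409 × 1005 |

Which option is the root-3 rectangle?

3

Ratios (long/short): 1 ≈ 1.533; 2 ≈ 1.879; 3 ≈ 1.717; 4 ≈ 1.992; 5 ≈ 1.402.
root-3 ≈ 1.732; option 3 is nearest (Δ 0.015).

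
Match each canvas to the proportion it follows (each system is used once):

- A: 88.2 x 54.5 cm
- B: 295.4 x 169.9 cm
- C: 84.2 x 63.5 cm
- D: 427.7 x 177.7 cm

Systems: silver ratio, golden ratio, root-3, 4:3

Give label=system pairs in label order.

A = 88.2/54.5 ≈ 1.618 → golden ratio (1.618)
B = 295.4/169.9 ≈ 1.739 → root-3 (1.732)
C = 84.2/63.5 ≈ 1.326 → 4:3 (1.333)
D = 427.7/177.7 ≈ 2.407 → silver ratio (2.414)

A=golden ratio, B=root-3, C=4:3, D=silver ratio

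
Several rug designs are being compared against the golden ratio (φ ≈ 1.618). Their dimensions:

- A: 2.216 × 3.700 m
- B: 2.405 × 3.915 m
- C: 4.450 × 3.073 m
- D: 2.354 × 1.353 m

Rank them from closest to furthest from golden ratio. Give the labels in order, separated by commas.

B, A, D, C

A: 3.700/2.216 ≈ 1.670 → |1.670 − 1.618| = 0.052
B: 3.915/2.405 ≈ 1.628 → |1.628 − 1.618| = 0.010
C: 4.450/3.073 ≈ 1.448 → |1.448 − 1.618| = 0.170
D: 2.354/1.353 ≈ 1.740 → |1.740 − 1.618| = 0.122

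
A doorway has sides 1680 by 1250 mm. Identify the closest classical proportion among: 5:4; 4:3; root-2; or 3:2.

Ratio = 1680 / 1250 ≈ 1.344.
Distances: 5:4 1.250 (Δ 0.094); 4:3 1.333 (Δ 0.011); root-2 1.414 (Δ 0.070); 3:2 1.500 (Δ 0.156).

4:3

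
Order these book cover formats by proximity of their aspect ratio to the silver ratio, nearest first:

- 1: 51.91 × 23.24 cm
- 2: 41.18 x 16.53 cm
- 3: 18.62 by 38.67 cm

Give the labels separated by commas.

1: 51.91/23.24 ≈ 2.234 → |2.234 − 2.414| = 0.180
2: 41.18/16.53 ≈ 2.491 → |2.491 − 2.414| = 0.077
3: 38.67/18.62 ≈ 2.077 → |2.077 − 2.414| = 0.337

2, 1, 3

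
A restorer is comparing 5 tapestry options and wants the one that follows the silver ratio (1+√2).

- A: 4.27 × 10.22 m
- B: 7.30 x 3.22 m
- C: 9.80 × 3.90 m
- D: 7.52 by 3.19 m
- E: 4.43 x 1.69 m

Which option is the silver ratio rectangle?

Target silver ratio ≈ 2.414.
A: 2.393 (Δ0.021)  B: 2.267 (Δ0.147)  C: 2.513 (Δ0.099)  D: 2.357 (Δ0.057)  E: 2.621 (Δ0.207)

A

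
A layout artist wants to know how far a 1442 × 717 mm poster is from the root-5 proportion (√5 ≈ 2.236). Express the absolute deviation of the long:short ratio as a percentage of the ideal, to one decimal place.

10.1%

Ratio = 1442 / 717 ≈ 2.0112.
Ideal root-5 ≈ 2.2361. |2.0112 − 2.2361| / 2.2361 ≈ 10.06% → 10.1%.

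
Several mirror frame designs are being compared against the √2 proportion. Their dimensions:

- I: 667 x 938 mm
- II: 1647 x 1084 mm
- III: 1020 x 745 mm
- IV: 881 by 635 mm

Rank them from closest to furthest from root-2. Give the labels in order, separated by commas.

Ratios: I = 938 / 667 ≈ 1.406; II = 1647 / 1084 ≈ 1.519; III = 1020 / 745 ≈ 1.369; IV = 881 / 635 ≈ 1.387.
|Δ from 1.414|: I 0.008; II 0.105; III 0.045; IV 0.027.

I, IV, III, II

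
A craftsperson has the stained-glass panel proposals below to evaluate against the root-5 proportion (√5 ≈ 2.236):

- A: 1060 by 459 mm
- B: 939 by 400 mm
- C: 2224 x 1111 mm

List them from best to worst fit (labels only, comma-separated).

A, B, C

A: 1060/459 ≈ 2.309 → |2.309 − 2.236| = 0.073
B: 939/400 ≈ 2.348 → |2.348 − 2.236| = 0.112
C: 2224/1111 ≈ 2.002 → |2.002 − 2.236| = 0.234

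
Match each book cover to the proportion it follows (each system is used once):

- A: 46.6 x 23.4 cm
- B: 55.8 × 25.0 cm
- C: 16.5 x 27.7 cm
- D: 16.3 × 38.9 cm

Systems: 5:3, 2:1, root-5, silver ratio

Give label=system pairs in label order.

A=2:1, B=root-5, C=5:3, D=silver ratio

Ratios: A ≈ 1.991; B ≈ 2.232; C ≈ 1.679; D ≈ 2.387.
Targets: 5:3 ≈ 1.667; 2:1 ≈ 2.000; root-5 ≈ 2.236; silver ratio ≈ 2.414.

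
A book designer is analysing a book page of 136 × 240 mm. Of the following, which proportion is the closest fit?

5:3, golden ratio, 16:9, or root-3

Ratio = 240 / 136 ≈ 1.765.
Distances: 5:3 1.667 (Δ 0.098); golden ratio 1.618 (Δ 0.147); 16:9 1.778 (Δ 0.013); root-3 1.732 (Δ 0.033).

16:9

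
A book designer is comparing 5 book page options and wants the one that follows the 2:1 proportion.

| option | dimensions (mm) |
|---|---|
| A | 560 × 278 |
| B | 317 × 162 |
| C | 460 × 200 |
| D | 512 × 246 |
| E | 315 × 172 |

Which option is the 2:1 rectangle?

Ratios (long/short): A ≈ 2.014; B ≈ 1.957; C ≈ 2.300; D ≈ 2.081; E ≈ 1.831.
2:1 ≈ 2.000; option A is nearest (Δ 0.014).

A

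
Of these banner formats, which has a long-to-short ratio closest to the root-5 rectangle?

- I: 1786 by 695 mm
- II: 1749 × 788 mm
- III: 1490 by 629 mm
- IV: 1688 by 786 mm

II

Target root-5 ≈ 2.236.
I: 2.570 (Δ0.334)  II: 2.220 (Δ0.016)  III: 2.369 (Δ0.133)  IV: 2.148 (Δ0.088)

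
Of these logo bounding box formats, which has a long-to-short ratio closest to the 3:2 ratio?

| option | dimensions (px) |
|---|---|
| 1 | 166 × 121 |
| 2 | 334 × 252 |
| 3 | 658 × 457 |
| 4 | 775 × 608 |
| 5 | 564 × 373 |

5

Ratios (long/short): 1 ≈ 1.372; 2 ≈ 1.325; 3 ≈ 1.440; 4 ≈ 1.275; 5 ≈ 1.512.
3:2 ≈ 1.500; option 5 is nearest (Δ 0.012).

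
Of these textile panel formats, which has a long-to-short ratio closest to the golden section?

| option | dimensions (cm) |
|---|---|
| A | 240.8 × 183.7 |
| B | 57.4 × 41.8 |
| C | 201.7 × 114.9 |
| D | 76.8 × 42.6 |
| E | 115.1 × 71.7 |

E

Target golden ratio ≈ 1.618.
A: 1.311 (Δ0.307)  B: 1.373 (Δ0.245)  C: 1.755 (Δ0.137)  D: 1.803 (Δ0.185)  E: 1.605 (Δ0.013)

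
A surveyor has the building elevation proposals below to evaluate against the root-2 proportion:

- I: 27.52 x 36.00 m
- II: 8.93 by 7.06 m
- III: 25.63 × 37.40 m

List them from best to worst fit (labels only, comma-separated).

III, I, II

I: 36.00/27.52 ≈ 1.308 → |1.308 − 1.414| = 0.106
II: 8.93/7.06 ≈ 1.265 → |1.265 − 1.414| = 0.149
III: 37.40/25.63 ≈ 1.459 → |1.459 − 1.414| = 0.045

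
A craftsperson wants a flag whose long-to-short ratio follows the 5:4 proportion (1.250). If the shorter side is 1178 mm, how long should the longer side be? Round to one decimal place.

1472.5 mm

5:4 = 1.25000.
Longer side = 1178 × 1.25000 ≈ 1472.500 → 1472.5 mm.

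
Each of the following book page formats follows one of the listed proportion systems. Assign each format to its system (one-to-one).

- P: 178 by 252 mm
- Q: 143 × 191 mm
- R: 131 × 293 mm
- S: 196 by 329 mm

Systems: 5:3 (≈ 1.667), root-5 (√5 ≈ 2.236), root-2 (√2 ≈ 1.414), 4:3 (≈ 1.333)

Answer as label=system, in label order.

P=root-2, Q=4:3, R=root-5, S=5:3

Ratios: P ≈ 1.416; Q ≈ 1.336; R ≈ 2.237; S ≈ 1.679.
Targets: 5:3 ≈ 1.667; root-5 ≈ 2.236; root-2 ≈ 1.414; 4:3 ≈ 1.333.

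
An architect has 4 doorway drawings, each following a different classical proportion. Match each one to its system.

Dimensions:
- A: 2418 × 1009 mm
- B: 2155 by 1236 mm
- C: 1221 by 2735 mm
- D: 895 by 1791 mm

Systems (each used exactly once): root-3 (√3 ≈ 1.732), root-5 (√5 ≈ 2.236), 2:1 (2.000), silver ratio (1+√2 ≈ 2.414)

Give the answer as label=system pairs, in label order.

Ratios: A ≈ 2.396; B ≈ 1.744; C ≈ 2.240; D ≈ 2.001.
Targets: root-3 ≈ 1.732; root-5 ≈ 2.236; 2:1 ≈ 2.000; silver ratio ≈ 2.414.

A=silver ratio, B=root-3, C=root-5, D=2:1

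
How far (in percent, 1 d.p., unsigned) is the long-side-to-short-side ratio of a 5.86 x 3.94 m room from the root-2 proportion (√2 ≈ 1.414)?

5.2%

Ratio = 5.86 / 3.94 ≈ 1.4873.
Ideal root-2 ≈ 1.4142. |1.4873 − 1.4142| / 1.4142 ≈ 5.17% → 5.2%.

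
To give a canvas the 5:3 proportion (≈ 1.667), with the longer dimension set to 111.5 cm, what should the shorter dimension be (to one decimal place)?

5:3 ≈ 1.66667.
Shorter side = 111.5 ÷ 1.66667 ≈ 66.900 → 66.9 cm.

66.9 cm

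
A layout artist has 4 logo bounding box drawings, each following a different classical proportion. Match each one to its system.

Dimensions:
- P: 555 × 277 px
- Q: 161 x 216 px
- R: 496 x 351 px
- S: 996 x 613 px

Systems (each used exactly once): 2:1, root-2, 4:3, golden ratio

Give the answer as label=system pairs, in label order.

Ratios: P ≈ 2.004; Q ≈ 1.342; R ≈ 1.413; S ≈ 1.625.
Targets: 2:1 ≈ 2.000; root-2 ≈ 1.414; 4:3 ≈ 1.333; golden ratio ≈ 1.618.

P=2:1, Q=4:3, R=root-2, S=golden ratio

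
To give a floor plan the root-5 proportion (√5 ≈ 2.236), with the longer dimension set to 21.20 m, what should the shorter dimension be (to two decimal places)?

9.48 m

root-5 ≈ 2.23607.
Shorter side = 21.20 ÷ 2.23607 ≈ 9.4809 → 9.48 m.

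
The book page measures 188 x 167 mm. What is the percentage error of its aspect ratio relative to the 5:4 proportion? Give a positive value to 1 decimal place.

9.9%

Ratio = 188 / 167 ≈ 1.1257.
Ideal 5:4 = 1.2500. |1.1257 − 1.2500| / 1.2500 ≈ 9.94% → 9.9%.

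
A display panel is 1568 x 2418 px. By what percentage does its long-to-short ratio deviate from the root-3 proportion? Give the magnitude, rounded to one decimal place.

Ratio = 2418 / 1568 ≈ 1.5421.
Ideal root-3 ≈ 1.7321. |1.5421 − 1.7321| / 1.7321 ≈ 10.97% → 11.0%.

11.0%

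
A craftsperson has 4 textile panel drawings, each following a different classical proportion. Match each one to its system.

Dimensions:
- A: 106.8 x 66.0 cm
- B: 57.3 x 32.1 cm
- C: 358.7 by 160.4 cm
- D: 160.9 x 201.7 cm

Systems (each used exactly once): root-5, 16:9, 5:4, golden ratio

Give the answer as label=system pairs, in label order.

A = 106.8/66.0 ≈ 1.618 → golden ratio (1.618)
B = 57.3/32.1 ≈ 1.785 → 16:9 (1.778)
C = 358.7/160.4 ≈ 2.236 → root-5 (2.236)
D = 201.7/160.9 ≈ 1.254 → 5:4 (1.250)

A=golden ratio, B=16:9, C=root-5, D=5:4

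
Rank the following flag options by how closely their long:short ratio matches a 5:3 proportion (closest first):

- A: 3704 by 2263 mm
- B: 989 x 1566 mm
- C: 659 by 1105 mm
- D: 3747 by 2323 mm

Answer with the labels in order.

C, A, D, B

Ratios: A = 3704 / 2263 ≈ 1.637; B = 1566 / 989 ≈ 1.583; C = 1105 / 659 ≈ 1.677; D = 3747 / 2323 ≈ 1.613.
|Δ from 1.667|: A 0.030; B 0.084; C 0.010; D 0.054.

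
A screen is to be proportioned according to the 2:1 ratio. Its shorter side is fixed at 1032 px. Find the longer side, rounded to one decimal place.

2064.0 px

2:1 = 2.00000.
Longer side = 1032 × 2.00000 ≈ 2064.000 → 2064.0 px.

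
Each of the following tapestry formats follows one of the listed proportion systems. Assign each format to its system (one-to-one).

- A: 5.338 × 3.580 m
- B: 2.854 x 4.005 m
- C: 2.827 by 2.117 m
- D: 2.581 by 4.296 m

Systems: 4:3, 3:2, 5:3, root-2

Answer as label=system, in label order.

A=3:2, B=root-2, C=4:3, D=5:3

Ratios: A ≈ 1.491; B ≈ 1.403; C ≈ 1.335; D ≈ 1.664.
Targets: 4:3 ≈ 1.333; 3:2 ≈ 1.500; 5:3 ≈ 1.667; root-2 ≈ 1.414.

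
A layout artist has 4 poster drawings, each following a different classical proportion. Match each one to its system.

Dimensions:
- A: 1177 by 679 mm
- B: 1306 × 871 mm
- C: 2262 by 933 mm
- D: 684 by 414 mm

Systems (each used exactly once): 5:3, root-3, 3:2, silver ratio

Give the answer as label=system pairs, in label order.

A=root-3, B=3:2, C=silver ratio, D=5:3

Ratios: A ≈ 1.733; B ≈ 1.499; C ≈ 2.424; D ≈ 1.652.
Targets: 5:3 ≈ 1.667; root-3 ≈ 1.732; 3:2 ≈ 1.500; silver ratio ≈ 2.414.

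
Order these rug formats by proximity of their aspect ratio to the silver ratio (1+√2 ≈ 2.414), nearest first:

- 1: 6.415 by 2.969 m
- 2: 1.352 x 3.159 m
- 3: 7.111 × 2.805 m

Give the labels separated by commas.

1: 6.415/2.969 ≈ 2.161 → |2.161 − 2.414| = 0.253
2: 3.159/1.352 ≈ 2.337 → |2.337 − 2.414| = 0.077
3: 7.111/2.805 ≈ 2.535 → |2.535 − 2.414| = 0.121

2, 3, 1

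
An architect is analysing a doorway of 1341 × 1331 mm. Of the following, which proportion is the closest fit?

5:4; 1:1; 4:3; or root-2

1:1

1341/1331 ≈ 1.008. Nearest candidates are 1:1 (1.000, off by 0.008) and 5:4 (1.250, off by 0.242).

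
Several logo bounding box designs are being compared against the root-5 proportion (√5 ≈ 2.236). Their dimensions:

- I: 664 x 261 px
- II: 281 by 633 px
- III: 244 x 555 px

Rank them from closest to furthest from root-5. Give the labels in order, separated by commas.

I: 664/261 ≈ 2.544 → |2.544 − 2.236| = 0.308
II: 633/281 ≈ 2.253 → |2.253 − 2.236| = 0.017
III: 555/244 ≈ 2.275 → |2.275 − 2.236| = 0.039

II, III, I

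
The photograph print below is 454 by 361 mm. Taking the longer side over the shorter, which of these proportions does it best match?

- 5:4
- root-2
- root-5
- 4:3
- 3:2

5:4

Ratio = 454 / 361 ≈ 1.258.
Distances: 5:4 1.250 (Δ 0.008); root-2 1.414 (Δ 0.156); root-5 2.236 (Δ 0.978); 4:3 1.333 (Δ 0.075); 3:2 1.500 (Δ 0.242).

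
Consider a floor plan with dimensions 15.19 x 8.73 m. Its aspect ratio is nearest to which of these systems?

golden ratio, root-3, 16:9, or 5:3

15.19/8.73 ≈ 1.740. Nearest candidates are root-3 (1.732, off by 0.008) and 16:9 (1.778, off by 0.038).

root-3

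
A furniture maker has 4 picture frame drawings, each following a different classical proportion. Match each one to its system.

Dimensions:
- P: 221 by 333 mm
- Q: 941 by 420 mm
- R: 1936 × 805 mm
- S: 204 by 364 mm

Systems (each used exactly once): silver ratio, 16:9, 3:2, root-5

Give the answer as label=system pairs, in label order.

P=3:2, Q=root-5, R=silver ratio, S=16:9

P = 333/221 ≈ 1.507 → 3:2 (1.500)
Q = 941/420 ≈ 2.240 → root-5 (2.236)
R = 1936/805 ≈ 2.405 → silver ratio (2.414)
S = 364/204 ≈ 1.784 → 16:9 (1.778)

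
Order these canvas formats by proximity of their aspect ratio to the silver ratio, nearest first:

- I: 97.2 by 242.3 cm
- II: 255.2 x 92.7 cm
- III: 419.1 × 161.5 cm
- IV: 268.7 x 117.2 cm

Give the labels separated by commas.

I, IV, III, II

I: 242.3/97.2 ≈ 2.493 → |2.493 − 2.414| = 0.079
II: 255.2/92.7 ≈ 2.753 → |2.753 − 2.414| = 0.339
III: 419.1/161.5 ≈ 2.595 → |2.595 − 2.414| = 0.181
IV: 268.7/117.2 ≈ 2.293 → |2.293 − 2.414| = 0.121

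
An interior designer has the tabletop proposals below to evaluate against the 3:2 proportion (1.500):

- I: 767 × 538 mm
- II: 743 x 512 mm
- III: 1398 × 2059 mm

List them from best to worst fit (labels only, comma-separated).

I: 767/538 ≈ 1.426 → |1.426 − 1.500| = 0.074
II: 743/512 ≈ 1.451 → |1.451 − 1.500| = 0.049
III: 2059/1398 ≈ 1.473 → |1.473 − 1.500| = 0.027

III, II, I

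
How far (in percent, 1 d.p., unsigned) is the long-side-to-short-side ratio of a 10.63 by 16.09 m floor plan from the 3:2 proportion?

Ratio = 16.09 / 10.63 ≈ 1.5136.
Ideal 3:2 = 1.5000. |1.5136 − 1.5000| / 1.5000 ≈ 0.91% → 0.9%.

0.9%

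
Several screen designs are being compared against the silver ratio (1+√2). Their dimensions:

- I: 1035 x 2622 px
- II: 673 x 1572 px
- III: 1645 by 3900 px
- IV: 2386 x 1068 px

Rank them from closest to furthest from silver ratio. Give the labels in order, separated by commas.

Ratios: I = 2622 / 1035 ≈ 2.533; II = 1572 / 673 ≈ 2.336; III = 3900 / 1645 ≈ 2.371; IV = 2386 / 1068 ≈ 2.234.
|Δ from 2.414|: I 0.119; II 0.078; III 0.043; IV 0.180.

III, II, I, IV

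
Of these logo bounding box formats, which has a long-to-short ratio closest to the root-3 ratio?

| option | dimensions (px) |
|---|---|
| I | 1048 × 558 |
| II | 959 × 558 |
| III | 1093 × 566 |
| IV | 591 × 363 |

II

Target root-3 ≈ 1.732.
I: 1.878 (Δ0.146)  II: 1.719 (Δ0.013)  III: 1.931 (Δ0.199)  IV: 1.628 (Δ0.104)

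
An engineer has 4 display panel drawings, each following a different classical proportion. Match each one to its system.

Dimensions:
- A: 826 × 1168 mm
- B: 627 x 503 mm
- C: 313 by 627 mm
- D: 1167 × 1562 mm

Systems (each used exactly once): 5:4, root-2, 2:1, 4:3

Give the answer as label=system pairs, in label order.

Ratios: A ≈ 1.414; B ≈ 1.247; C ≈ 2.003; D ≈ 1.338.
Targets: 5:4 ≈ 1.250; root-2 ≈ 1.414; 2:1 ≈ 2.000; 4:3 ≈ 1.333.

A=root-2, B=5:4, C=2:1, D=4:3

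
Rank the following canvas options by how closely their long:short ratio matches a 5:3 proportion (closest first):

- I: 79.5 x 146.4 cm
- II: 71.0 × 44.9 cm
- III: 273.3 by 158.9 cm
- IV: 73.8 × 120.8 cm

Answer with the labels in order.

IV, III, II, I

I: 146.4/79.5 ≈ 1.842 → |1.842 − 1.667| = 0.175
II: 71.0/44.9 ≈ 1.581 → |1.581 − 1.667| = 0.086
III: 273.3/158.9 ≈ 1.720 → |1.720 − 1.667| = 0.053
IV: 120.8/73.8 ≈ 1.637 → |1.637 − 1.667| = 0.030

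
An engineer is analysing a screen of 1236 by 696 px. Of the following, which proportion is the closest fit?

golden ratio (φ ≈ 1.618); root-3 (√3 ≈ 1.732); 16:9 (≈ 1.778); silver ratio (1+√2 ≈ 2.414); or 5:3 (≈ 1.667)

16:9

Ratio = 1236 / 696 ≈ 1.776.
Distances: golden ratio 1.618 (Δ 0.158); root-3 1.732 (Δ 0.044); 16:9 1.778 (Δ 0.002); silver ratio 2.414 (Δ 0.638); 5:3 1.667 (Δ 0.109).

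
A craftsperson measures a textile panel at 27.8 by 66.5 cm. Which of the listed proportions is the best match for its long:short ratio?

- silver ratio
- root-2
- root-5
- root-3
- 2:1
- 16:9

66.5/27.8 ≈ 2.392. Nearest candidates are silver ratio (2.414, off by 0.022) and root-5 (2.236, off by 0.156).

silver ratio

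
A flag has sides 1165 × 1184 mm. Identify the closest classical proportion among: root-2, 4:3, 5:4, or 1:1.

1:1

1184/1165 ≈ 1.016. Nearest candidates are 1:1 (1.000, off by 0.016) and 5:4 (1.250, off by 0.234).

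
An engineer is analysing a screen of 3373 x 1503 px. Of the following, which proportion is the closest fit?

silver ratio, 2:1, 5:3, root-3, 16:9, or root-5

Ratio = 3373 / 1503 ≈ 2.244.
Distances: silver ratio 2.414 (Δ 0.170); 2:1 2.000 (Δ 0.244); 5:3 1.667 (Δ 0.577); root-3 1.732 (Δ 0.512); 16:9 1.778 (Δ 0.466); root-5 2.236 (Δ 0.008).

root-5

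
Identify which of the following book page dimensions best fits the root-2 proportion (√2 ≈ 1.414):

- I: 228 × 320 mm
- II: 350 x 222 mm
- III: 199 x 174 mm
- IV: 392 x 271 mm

I

Target root-2 ≈ 1.414.
I: 1.404 (Δ0.010)  II: 1.577 (Δ0.163)  III: 1.144 (Δ0.270)  IV: 1.446 (Δ0.032)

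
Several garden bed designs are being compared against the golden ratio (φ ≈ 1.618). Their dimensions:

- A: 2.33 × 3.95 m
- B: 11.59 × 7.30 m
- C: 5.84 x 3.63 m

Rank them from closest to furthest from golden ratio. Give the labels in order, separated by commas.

Ratios: A = 3.95 / 2.33 ≈ 1.695; B = 11.59 / 7.30 ≈ 1.588; C = 5.84 / 3.63 ≈ 1.609.
|Δ from 1.618|: A 0.077; B 0.030; C 0.009.

C, B, A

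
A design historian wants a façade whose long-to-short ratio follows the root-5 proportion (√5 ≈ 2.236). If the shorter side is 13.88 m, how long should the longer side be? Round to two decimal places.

root-5 ≈ 2.23607.
Longer side = 13.88 × 2.23607 ≈ 31.0367 → 31.04 m.

31.04 m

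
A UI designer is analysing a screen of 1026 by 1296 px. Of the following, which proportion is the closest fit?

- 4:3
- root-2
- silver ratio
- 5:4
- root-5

5:4

1296/1026 ≈ 1.263. Nearest candidates are 5:4 (1.250, off by 0.013) and 4:3 (1.333, off by 0.070).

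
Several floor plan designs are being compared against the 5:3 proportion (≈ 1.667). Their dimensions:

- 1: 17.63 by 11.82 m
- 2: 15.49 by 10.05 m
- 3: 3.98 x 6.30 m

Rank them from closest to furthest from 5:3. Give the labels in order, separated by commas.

Ratios: 1 = 17.63 / 11.82 ≈ 1.492; 2 = 15.49 / 10.05 ≈ 1.541; 3 = 6.30 / 3.98 ≈ 1.583.
|Δ from 1.667|: 1 0.175; 2 0.126; 3 0.084.

3, 2, 1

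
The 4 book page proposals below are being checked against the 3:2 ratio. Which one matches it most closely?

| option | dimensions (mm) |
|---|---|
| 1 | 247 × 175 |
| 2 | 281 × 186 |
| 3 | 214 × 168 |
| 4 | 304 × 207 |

Ratios (long/short): 1 ≈ 1.411; 2 ≈ 1.511; 3 ≈ 1.274; 4 ≈ 1.469.
3:2 ≈ 1.500; option 2 is nearest (Δ 0.011).

2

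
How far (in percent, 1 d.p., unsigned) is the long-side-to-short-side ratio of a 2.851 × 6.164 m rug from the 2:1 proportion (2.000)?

8.1%

Ratio = 6.164 / 2.851 ≈ 2.1620.
Ideal 2:1 = 2.0000. |2.1620 − 2.0000| / 2.0000 ≈ 8.10% → 8.1%.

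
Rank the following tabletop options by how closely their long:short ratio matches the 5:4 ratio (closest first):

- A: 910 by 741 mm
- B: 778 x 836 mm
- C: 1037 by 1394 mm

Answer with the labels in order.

A: 910/741 ≈ 1.228 → |1.228 − 1.250| = 0.022
B: 836/778 ≈ 1.075 → |1.075 − 1.250| = 0.175
C: 1394/1037 ≈ 1.344 → |1.344 − 1.250| = 0.094

A, C, B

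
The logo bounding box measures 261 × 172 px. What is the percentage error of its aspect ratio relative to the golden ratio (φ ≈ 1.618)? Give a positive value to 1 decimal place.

Ratio = 261 / 172 ≈ 1.5174.
Ideal golden ratio ≈ 1.6180. |1.5174 − 1.6180| / 1.6180 ≈ 6.22% → 6.2%.

6.2%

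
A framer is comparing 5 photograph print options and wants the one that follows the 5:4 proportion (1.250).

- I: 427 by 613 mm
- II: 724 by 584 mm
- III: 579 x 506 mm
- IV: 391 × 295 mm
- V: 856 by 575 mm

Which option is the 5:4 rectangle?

Target 5:4 ≈ 1.250.
I: 1.436 (Δ0.186)  II: 1.240 (Δ0.010)  III: 1.144 (Δ0.106)  IV: 1.325 (Δ0.075)  V: 1.489 (Δ0.239)

II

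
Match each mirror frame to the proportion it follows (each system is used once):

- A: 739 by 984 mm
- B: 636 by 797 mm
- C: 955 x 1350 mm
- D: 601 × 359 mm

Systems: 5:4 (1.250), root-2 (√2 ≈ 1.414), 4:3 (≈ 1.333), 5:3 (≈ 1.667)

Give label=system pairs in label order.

A = 984/739 ≈ 1.332 → 4:3 (1.333)
B = 797/636 ≈ 1.253 → 5:4 (1.250)
C = 1350/955 ≈ 1.414 → root-2 (1.414)
D = 601/359 ≈ 1.674 → 5:3 (1.667)

A=4:3, B=5:4, C=root-2, D=5:3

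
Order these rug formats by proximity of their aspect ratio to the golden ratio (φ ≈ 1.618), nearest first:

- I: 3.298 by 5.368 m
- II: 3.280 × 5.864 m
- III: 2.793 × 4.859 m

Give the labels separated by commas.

Ratios: I = 5.368 / 3.298 ≈ 1.628; II = 5.864 / 3.280 ≈ 1.788; III = 4.859 / 2.793 ≈ 1.740.
|Δ from 1.618|: I 0.010; II 0.170; III 0.122.

I, III, II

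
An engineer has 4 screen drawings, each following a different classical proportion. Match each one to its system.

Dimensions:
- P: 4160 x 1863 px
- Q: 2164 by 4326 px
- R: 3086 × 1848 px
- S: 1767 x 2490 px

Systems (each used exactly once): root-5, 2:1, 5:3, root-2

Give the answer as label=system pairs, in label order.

P = 4160/1863 ≈ 2.233 → root-5 (2.236)
Q = 4326/2164 ≈ 1.999 → 2:1 (2.000)
R = 3086/1848 ≈ 1.670 → 5:3 (1.667)
S = 2490/1767 ≈ 1.409 → root-2 (1.414)

P=root-5, Q=2:1, R=5:3, S=root-2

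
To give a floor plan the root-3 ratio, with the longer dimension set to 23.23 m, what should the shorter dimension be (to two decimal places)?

root-3 ≈ 1.73205.
Shorter side = 23.23 ÷ 1.73205 ≈ 13.4119 → 13.41 m.

13.41 m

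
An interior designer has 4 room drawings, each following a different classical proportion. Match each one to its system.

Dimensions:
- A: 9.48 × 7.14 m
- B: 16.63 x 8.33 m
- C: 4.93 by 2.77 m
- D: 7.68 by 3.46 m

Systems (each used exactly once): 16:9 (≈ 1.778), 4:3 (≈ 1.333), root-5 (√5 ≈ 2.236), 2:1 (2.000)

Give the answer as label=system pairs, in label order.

A=4:3, B=2:1, C=16:9, D=root-5

Ratios: A ≈ 1.328; B ≈ 1.996; C ≈ 1.780; D ≈ 2.220.
Targets: 16:9 ≈ 1.778; 4:3 ≈ 1.333; root-5 ≈ 2.236; 2:1 ≈ 2.000.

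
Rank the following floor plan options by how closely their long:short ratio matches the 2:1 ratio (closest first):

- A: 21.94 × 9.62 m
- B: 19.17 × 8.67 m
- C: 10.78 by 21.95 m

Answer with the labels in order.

A: 21.94/9.62 ≈ 2.281 → |2.281 − 2.000| = 0.281
B: 19.17/8.67 ≈ 2.211 → |2.211 − 2.000| = 0.211
C: 21.95/10.78 ≈ 2.036 → |2.036 − 2.000| = 0.036

C, B, A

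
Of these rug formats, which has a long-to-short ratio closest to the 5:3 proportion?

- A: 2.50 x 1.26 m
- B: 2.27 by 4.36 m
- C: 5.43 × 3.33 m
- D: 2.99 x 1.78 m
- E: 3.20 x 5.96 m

D

Target 5:3 ≈ 1.667.
A: 1.984 (Δ0.317)  B: 1.921 (Δ0.254)  C: 1.631 (Δ0.036)  D: 1.680 (Δ0.013)  E: 1.862 (Δ0.195)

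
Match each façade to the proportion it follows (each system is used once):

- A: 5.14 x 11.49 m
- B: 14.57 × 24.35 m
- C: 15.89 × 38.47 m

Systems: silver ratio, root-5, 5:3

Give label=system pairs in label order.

A=root-5, B=5:3, C=silver ratio

A = 11.49/5.14 ≈ 2.235 → root-5 (2.236)
B = 24.35/14.57 ≈ 1.671 → 5:3 (1.667)
C = 38.47/15.89 ≈ 2.421 → silver ratio (2.414)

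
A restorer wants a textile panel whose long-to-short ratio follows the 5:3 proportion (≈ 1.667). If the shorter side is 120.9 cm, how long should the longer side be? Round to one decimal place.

201.5 cm

5:3 ≈ 1.66667.
Longer side = 120.9 × 1.66667 ≈ 201.500 → 201.5 cm.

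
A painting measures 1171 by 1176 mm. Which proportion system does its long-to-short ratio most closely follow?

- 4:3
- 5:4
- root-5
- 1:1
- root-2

1:1

Ratio = 1176 / 1171 ≈ 1.004.
Distances: 4:3 1.333 (Δ 0.329); 5:4 1.250 (Δ 0.246); root-5 2.236 (Δ 1.232); 1:1 1.000 (Δ 0.004); root-2 1.414 (Δ 0.410).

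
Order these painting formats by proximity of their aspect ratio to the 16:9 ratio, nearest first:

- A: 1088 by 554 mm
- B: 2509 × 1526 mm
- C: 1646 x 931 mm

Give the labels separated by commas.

Ratios: A = 1088 / 554 ≈ 1.964; B = 2509 / 1526 ≈ 1.644; C = 1646 / 931 ≈ 1.768.
|Δ from 1.778|: A 0.186; B 0.134; C 0.010.

C, B, A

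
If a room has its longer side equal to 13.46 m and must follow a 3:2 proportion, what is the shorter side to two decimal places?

3:2 = 1.50000.
Shorter side = 13.46 ÷ 1.50000 ≈ 8.9733 → 8.97 m.

8.97 m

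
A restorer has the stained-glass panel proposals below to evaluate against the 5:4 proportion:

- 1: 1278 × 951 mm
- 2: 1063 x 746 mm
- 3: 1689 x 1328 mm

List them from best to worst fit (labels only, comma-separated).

1: 1278/951 ≈ 1.344 → |1.344 − 1.250| = 0.094
2: 1063/746 ≈ 1.425 → |1.425 − 1.250| = 0.175
3: 1689/1328 ≈ 1.272 → |1.272 − 1.250| = 0.022

3, 1, 2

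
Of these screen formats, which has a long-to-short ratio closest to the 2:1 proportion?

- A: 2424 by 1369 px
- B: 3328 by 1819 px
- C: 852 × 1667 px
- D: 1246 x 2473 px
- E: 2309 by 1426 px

D

Target 2:1 ≈ 2.000.
A: 1.771 (Δ0.229)  B: 1.830 (Δ0.170)  C: 1.957 (Δ0.043)  D: 1.985 (Δ0.015)  E: 1.619 (Δ0.381)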